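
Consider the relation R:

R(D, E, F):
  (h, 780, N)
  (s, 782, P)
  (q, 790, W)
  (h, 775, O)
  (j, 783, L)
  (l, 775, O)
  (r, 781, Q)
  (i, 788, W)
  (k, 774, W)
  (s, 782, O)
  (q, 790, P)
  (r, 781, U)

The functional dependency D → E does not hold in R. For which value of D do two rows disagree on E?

D=h: 2 rows → E takes values {780, 775} — violation
D=s: 2 rows → E = 782, 782 ✓
D=q: 2 rows → E = 790, 790 ✓
D=j: 1 row → E = 783 ✓
D=l: 1 row → E = 775 ✓
D=r: 2 rows → E = 781, 781 ✓
D=i: 1 row → E = 788 ✓
D=k: 1 row → E = 774 ✓
The only D value with inconsistent E is D=h.

h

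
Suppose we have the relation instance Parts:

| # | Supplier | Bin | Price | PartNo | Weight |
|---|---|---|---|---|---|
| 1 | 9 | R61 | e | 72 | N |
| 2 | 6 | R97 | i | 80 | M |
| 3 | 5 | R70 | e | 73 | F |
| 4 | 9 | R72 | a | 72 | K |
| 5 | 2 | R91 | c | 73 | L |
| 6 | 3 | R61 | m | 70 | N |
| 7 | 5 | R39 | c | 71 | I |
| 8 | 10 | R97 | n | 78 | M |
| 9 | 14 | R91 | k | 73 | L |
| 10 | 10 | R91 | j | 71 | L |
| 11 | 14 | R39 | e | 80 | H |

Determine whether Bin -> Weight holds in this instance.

Bin=R61: rows 1, 6 → Weight = N, N ✓
Bin=R97: rows 2, 8 → Weight = M, M ✓
Bin=R70: row 3 → Weight = F ✓
Bin=R72: row 4 → Weight = K ✓
Bin=R91: rows 5, 9, 10 → Weight = L, L, L ✓
Bin=R39: rows 7, 11 → Weight takes values {I, H} — violation
Two rows agree on Bin but differ on Weight, so Bin -> Weight does not hold.

No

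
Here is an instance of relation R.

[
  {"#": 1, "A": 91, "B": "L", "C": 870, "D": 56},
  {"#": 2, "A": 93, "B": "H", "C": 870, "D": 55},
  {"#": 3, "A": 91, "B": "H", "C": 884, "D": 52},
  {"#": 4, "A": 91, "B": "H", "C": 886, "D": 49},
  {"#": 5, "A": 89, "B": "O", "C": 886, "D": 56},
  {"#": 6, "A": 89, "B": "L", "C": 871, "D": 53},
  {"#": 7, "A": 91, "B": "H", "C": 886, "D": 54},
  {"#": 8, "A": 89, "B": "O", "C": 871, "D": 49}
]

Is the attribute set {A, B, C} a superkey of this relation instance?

No

Rows 4 and 7 have the same {A, B, C} value (A=91, B=H, C=886) but are distinct tuples, so {A, B, C} does not determine every attribute — not a superkey.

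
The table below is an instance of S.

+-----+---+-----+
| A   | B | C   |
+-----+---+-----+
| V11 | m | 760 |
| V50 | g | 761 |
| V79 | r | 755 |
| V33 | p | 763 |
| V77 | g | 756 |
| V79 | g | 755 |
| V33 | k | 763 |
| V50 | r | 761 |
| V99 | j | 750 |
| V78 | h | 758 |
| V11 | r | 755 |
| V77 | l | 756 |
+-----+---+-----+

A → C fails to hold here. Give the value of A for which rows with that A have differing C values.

V11

A=V11: 2 rows → C takes values {760, 755} — violation
A=V50: 2 rows → C = 761, 761 ✓
A=V79: 2 rows → C = 755, 755 ✓
A=V33: 2 rows → C = 763, 763 ✓
A=V77: 2 rows → C = 756, 756 ✓
A=V99: 1 row → C = 750 ✓
A=V78: 1 row → C = 758 ✓
The only A value with inconsistent C is A=V11.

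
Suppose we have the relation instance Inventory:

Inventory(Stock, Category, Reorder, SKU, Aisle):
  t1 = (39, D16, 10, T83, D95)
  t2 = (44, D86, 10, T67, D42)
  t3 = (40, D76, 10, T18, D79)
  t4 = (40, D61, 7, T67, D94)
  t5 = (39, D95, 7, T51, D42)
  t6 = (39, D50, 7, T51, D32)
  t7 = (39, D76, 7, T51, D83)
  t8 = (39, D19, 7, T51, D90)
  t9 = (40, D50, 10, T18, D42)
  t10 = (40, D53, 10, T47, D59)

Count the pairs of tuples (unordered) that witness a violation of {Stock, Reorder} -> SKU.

(Stock=40, Reorder=10): violating pairs (3,10), (9,10) — 2 pairs.
(Stock=39, Reorder=7): all 4 rows agree on SKU — 0 pairs.

2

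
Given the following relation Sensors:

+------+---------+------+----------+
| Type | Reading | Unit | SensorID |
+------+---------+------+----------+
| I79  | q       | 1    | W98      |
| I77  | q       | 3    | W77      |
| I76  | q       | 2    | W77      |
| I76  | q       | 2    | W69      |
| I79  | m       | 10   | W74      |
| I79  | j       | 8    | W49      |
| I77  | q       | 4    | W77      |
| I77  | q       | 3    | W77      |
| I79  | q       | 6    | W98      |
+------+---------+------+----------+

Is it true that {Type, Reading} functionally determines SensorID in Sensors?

No

(Type=I79, Reading=q): 2 rows → SensorID = W98, W98 ✓
(Type=I77, Reading=q): 3 rows → SensorID = W77, W77, W77 ✓
(Type=I76, Reading=q): 2 rows → SensorID takes values {W77, W69} — violation
(Type=I79, Reading=m): 1 row → SensorID = W74 ✓
(Type=I79, Reading=j): 1 row → SensorID = W49 ✓
Two rows agree on {Type, Reading} but differ on SensorID, so {Type, Reading} -> SensorID does not hold.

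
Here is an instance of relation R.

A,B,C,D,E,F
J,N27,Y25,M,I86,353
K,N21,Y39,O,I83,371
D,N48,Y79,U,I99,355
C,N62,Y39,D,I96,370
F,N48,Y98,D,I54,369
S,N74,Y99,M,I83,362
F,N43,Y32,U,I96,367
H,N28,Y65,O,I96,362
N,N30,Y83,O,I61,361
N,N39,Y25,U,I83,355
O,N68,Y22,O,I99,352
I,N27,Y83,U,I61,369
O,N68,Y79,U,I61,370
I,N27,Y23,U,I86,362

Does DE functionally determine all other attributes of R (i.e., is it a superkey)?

Two distinct rows share (D=U, E=I61), so DE does not determine every attribute — not a superkey.

No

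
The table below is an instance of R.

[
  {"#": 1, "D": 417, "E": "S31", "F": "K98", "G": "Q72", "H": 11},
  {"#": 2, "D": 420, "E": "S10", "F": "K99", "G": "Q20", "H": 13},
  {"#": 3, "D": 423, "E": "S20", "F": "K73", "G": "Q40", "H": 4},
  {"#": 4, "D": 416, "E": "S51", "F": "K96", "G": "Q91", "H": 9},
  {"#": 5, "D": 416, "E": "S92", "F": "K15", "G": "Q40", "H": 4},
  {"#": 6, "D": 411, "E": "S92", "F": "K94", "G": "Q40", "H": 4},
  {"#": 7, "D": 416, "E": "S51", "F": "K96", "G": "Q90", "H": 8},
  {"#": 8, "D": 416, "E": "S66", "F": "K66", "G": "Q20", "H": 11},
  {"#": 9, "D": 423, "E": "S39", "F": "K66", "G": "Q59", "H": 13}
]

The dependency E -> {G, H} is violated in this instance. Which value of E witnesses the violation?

S51

E=S31: row 1 → {G,H} = (Q72, 11) ✓
E=S10: row 2 → {G,H} = (Q20, 13) ✓
E=S20: row 3 → {G,H} = (Q40, 4) ✓
E=S51: rows 4, 7 → {G,H} takes values {(Q91, 9), (Q90, 8)} — violation
E=S92: rows 5, 6 → {G,H} = (Q40, 4), (Q40, 4) ✓
E=S66: row 8 → {G,H} = (Q20, 11) ✓
E=S39: row 9 → {G,H} = (Q59, 13) ✓
The only E value with inconsistent RHS is E=S51.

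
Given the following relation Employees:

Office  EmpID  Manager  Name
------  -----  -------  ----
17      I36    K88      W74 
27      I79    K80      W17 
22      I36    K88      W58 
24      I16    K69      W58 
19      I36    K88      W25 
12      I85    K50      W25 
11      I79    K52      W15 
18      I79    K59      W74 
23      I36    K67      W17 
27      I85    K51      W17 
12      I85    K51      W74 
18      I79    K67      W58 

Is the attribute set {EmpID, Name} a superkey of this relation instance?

All 12 rows have distinct {EmpID, Name} values, so {EmpID, Name} → (all attributes) holds and {EmpID, Name} is a superkey.

Yes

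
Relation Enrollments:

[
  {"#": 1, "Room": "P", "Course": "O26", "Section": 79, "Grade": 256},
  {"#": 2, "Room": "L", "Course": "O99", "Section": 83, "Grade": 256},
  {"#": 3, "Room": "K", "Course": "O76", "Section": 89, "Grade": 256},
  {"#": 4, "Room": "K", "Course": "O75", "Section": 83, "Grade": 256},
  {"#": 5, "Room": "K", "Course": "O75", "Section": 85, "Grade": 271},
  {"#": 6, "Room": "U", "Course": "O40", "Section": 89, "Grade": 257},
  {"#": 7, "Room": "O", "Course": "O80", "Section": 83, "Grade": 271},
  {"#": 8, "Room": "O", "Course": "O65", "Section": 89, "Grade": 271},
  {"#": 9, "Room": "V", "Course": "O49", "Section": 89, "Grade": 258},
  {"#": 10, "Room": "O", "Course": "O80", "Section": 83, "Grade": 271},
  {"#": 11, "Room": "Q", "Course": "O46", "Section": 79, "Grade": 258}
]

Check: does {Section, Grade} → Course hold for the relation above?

(Section=79, Grade=256): row 1 → Course = O26 ✓
(Section=83, Grade=256): rows 2, 4 → Course takes values {O99, O75} — violation
(Section=89, Grade=256): row 3 → Course = O76 ✓
(Section=85, Grade=271): row 5 → Course = O75 ✓
(Section=89, Grade=257): row 6 → Course = O40 ✓
(Section=83, Grade=271): rows 7, 10 → Course = O80, O80 ✓
(Section=89, Grade=271): row 8 → Course = O65 ✓
(Section=89, Grade=258): row 9 → Course = O49 ✓
(Section=79, Grade=258): row 11 → Course = O46 ✓
Two rows agree on {Section, Grade} but differ on Course, so {Section, Grade} → Course does not hold.

No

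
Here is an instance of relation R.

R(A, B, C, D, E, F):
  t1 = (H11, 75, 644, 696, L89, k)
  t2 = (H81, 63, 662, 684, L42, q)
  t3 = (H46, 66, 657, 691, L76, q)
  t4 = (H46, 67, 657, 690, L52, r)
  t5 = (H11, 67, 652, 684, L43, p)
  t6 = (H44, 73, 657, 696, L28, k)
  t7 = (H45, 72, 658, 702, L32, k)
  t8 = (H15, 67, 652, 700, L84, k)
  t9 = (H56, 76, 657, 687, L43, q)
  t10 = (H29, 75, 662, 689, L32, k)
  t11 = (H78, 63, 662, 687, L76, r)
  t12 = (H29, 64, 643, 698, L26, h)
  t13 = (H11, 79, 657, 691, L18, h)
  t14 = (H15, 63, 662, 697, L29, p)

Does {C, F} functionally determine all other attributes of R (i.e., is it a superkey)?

Rows 3 and 9 have the same {C, F} value (C=657, F=q) but are distinct tuples, so {C, F} does not determine every attribute — not a superkey.

No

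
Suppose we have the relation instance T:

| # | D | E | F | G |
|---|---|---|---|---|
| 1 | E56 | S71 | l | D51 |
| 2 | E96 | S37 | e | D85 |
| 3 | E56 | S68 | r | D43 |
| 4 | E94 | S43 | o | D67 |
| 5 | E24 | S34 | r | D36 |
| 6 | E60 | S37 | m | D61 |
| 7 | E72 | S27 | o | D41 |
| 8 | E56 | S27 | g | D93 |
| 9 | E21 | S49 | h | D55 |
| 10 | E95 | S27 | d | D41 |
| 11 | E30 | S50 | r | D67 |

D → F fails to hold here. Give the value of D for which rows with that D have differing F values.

E56

D=E56: rows 1, 3, 8 → F takes values {l, r, g} — violation
D=E96: row 2 → F = e ✓
D=E94: row 4 → F = o ✓
D=E24: row 5 → F = r ✓
D=E60: row 6 → F = m ✓
D=E72: row 7 → F = o ✓
D=E21: row 9 → F = h ✓
D=E95: row 10 → F = d ✓
D=E30: row 11 → F = r ✓
The only D value with inconsistent F is D=E56.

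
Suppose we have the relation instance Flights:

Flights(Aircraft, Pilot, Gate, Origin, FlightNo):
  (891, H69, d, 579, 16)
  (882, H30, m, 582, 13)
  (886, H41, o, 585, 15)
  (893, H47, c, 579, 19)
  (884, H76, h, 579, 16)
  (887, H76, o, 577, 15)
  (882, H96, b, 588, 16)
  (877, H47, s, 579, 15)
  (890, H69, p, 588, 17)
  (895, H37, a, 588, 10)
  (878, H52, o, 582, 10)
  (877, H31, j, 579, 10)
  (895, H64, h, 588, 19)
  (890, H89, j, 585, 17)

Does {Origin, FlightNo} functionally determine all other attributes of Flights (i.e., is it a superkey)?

No

Two distinct rows share (Origin=579, FlightNo=16), so {Origin, FlightNo} does not determine every attribute — not a superkey.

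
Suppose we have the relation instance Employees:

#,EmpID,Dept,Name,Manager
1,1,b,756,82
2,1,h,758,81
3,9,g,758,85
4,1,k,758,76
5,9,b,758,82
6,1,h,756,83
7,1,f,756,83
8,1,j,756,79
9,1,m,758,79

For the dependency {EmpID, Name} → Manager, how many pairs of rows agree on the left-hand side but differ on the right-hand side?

9

(EmpID=1, Name=756): violating pairs (1,6), (1,7), (1,8), (6,8), (7,8) — 5 pairs.
(EmpID=1, Name=758): violating pairs (2,4), (2,9), (4,9) — 3 pairs.
(EmpID=9, Name=758): violating pairs (3,5) — 1 pair.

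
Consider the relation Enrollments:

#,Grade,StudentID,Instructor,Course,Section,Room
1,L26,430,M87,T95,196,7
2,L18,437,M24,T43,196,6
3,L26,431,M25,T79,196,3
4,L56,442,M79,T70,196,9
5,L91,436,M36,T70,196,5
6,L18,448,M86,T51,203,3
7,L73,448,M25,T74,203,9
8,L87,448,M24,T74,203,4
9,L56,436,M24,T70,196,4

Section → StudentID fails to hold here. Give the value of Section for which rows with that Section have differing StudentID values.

Section=196: rows 1, 2, 3, 4, 5, 9 → StudentID takes values {430, 437, 431, 442, 436} — violation
Section=203: rows 6, 7, 8 → StudentID = 448, 448, 448 ✓
The only Section value with inconsistent StudentID is Section=196.

196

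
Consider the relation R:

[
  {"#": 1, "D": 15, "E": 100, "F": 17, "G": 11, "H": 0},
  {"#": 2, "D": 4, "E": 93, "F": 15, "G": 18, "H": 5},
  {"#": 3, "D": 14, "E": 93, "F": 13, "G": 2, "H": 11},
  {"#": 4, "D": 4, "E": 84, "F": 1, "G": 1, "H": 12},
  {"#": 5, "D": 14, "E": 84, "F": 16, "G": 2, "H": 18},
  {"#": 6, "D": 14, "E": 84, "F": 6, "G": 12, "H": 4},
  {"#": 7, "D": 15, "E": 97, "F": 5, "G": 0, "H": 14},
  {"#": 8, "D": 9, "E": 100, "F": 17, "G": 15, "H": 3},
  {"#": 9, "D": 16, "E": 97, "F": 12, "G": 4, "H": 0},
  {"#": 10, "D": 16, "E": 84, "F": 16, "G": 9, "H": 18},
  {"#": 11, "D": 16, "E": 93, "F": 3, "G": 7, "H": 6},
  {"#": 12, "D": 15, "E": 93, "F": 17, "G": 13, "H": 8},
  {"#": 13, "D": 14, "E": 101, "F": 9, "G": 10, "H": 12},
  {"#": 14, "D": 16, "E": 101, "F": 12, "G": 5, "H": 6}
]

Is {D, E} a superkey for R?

Rows 5 and 6 have the same {D, E} value (D=14, E=84) but are distinct tuples, so {D, E} does not determine every attribute — not a superkey.

No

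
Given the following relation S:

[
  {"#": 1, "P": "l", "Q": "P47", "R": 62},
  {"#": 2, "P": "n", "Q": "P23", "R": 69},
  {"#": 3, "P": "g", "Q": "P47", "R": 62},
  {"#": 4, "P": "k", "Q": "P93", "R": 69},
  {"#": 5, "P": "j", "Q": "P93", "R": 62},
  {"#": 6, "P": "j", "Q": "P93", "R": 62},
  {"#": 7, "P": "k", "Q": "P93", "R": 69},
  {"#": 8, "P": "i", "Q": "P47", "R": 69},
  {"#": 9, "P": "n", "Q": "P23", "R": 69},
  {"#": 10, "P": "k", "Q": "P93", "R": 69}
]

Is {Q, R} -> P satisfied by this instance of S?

(Q=P47, R=62): rows 1, 3 → P takes values {l, g} — violation
(Q=P23, R=69): rows 2, 9 → P = n, n ✓
(Q=P93, R=69): rows 4, 7, 10 → P = k, k, k ✓
(Q=P93, R=62): rows 5, 6 → P = j, j ✓
(Q=P47, R=69): row 8 → P = i ✓
Two rows agree on {Q, R} but differ on P, so {Q, R} -> P does not hold.

No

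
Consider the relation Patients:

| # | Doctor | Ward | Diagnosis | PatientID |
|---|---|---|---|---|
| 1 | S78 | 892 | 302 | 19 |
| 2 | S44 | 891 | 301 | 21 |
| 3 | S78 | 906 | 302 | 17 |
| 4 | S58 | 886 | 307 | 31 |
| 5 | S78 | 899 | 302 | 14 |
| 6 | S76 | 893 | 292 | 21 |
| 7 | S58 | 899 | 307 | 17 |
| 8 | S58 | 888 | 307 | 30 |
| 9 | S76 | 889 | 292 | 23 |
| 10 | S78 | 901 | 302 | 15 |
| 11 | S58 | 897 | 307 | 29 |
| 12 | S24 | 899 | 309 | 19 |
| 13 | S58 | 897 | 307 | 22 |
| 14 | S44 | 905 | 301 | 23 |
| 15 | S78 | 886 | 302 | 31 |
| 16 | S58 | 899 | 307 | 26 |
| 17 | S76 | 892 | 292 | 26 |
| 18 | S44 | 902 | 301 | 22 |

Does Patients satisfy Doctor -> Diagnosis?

Doctor=S78: rows 1, 3, 5, 10, 15 → Diagnosis = 302, 302, 302, 302, 302 ✓
Doctor=S44: rows 2, 14, 18 → Diagnosis = 301, 301, 301 ✓
Doctor=S58: rows 4, 7, 8, 11, 13, 16 → Diagnosis = 307, 307, 307, 307, 307, 307 ✓
Doctor=S76: rows 6, 9, 17 → Diagnosis = 292, 292, 292 ✓
Doctor=S24: row 12 → Diagnosis = 309 ✓
Every Doctor value is associated with a single Diagnosis value, so Doctor -> Diagnosis holds.

Yes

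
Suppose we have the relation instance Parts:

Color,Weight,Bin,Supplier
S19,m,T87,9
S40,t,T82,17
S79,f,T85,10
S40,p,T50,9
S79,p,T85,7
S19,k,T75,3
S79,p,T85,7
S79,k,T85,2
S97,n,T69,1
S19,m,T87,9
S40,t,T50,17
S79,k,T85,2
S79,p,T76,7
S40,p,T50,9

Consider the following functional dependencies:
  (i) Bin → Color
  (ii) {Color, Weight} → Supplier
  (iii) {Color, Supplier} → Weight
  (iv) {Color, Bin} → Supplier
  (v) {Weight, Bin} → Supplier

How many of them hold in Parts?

(i) Bin → Color: every LHS value maps to a single RHS value — holds.
(ii) {Color, Weight} → Supplier: every LHS value maps to a single RHS value — holds.
(iii) {Color, Supplier} → Weight: every LHS value maps to a single RHS value — holds.
(iv) {Color, Bin} → Supplier: (Color=S79, Bin=T85): 5 rows → Supplier takes values {10, 7, 2} — violation; (Color=S40, Bin=T50): 3 rows → Supplier takes values {9, 17} — violation — fails.
(v) {Weight, Bin} → Supplier: every LHS value maps to a single RHS value — holds.
4 of the 5 dependencies hold.

4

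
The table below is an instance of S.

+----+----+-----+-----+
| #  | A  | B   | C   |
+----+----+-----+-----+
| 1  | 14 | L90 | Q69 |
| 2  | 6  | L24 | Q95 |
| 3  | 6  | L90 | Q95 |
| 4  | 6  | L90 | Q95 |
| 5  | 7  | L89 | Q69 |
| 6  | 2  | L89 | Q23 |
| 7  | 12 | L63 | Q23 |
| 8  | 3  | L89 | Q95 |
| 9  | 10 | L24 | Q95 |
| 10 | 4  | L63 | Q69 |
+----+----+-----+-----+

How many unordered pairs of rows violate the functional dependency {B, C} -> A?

1

(B=L24, C=Q95): violating pairs (2,9) — 1 pair.
(B=L90, C=Q95): all 2 rows agree on A — 0 pairs.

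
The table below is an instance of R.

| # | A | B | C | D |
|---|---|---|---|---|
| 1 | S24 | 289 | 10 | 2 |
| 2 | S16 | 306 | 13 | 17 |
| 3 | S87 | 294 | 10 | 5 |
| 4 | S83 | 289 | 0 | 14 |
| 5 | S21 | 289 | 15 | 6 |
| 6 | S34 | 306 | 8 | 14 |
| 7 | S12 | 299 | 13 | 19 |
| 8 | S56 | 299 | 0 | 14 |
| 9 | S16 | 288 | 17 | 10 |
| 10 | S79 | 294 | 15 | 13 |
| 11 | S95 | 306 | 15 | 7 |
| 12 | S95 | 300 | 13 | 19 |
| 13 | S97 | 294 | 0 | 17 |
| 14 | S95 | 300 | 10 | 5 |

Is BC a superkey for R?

All 14 rows have distinct BC values, so BC → (all attributes) holds and BC is a superkey.

Yes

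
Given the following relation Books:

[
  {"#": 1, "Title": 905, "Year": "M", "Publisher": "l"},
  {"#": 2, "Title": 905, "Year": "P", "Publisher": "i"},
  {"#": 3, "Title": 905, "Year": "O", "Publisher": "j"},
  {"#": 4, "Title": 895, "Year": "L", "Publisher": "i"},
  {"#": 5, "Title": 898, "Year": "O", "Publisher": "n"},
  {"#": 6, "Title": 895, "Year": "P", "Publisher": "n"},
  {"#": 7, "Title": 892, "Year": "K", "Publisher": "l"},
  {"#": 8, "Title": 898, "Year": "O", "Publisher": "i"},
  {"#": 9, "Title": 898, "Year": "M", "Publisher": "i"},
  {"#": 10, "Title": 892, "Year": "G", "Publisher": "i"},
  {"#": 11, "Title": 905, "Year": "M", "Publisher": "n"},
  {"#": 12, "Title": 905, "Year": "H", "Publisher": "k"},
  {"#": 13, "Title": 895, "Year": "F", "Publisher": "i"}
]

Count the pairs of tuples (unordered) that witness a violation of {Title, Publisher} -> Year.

(Title=895, Publisher=i): violating pairs (4,13) — 1 pair.
(Title=898, Publisher=i): violating pairs (8,9) — 1 pair.

2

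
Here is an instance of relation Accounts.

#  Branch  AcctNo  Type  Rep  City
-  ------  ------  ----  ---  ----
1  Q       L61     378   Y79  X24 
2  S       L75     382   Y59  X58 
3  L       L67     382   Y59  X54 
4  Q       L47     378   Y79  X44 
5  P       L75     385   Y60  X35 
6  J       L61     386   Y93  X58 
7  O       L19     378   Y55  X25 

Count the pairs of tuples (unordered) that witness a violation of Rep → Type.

0

Rep=Y79: all 2 rows agree on Type — 0 pairs.
Rep=Y59: all 2 rows agree on Type — 0 pairs.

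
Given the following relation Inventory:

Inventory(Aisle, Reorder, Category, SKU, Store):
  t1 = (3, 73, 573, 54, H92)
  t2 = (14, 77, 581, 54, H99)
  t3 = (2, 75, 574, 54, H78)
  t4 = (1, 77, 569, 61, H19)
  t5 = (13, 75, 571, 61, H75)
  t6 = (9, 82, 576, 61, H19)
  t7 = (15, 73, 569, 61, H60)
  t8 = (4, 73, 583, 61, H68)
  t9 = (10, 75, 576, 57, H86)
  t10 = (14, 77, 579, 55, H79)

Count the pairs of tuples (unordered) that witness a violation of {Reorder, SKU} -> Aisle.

1

(Reorder=73, SKU=61): violating pairs (7,8) — 1 pair.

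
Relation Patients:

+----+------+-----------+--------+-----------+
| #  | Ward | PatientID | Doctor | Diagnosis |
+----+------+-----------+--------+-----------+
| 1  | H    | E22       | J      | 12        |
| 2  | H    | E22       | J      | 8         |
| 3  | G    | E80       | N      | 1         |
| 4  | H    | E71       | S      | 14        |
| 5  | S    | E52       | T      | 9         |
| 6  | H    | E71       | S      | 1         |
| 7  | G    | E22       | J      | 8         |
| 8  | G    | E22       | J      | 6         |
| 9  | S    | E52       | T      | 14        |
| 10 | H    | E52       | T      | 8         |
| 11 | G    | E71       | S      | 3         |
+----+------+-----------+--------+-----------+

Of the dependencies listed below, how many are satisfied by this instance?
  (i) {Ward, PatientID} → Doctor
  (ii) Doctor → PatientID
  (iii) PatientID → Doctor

3

(i) {Ward, PatientID} → Doctor: every LHS value maps to a single RHS value — holds.
(ii) Doctor → PatientID: every LHS value maps to a single RHS value — holds.
(iii) PatientID → Doctor: every LHS value maps to a single RHS value — holds.
3 of the 3 dependencies hold.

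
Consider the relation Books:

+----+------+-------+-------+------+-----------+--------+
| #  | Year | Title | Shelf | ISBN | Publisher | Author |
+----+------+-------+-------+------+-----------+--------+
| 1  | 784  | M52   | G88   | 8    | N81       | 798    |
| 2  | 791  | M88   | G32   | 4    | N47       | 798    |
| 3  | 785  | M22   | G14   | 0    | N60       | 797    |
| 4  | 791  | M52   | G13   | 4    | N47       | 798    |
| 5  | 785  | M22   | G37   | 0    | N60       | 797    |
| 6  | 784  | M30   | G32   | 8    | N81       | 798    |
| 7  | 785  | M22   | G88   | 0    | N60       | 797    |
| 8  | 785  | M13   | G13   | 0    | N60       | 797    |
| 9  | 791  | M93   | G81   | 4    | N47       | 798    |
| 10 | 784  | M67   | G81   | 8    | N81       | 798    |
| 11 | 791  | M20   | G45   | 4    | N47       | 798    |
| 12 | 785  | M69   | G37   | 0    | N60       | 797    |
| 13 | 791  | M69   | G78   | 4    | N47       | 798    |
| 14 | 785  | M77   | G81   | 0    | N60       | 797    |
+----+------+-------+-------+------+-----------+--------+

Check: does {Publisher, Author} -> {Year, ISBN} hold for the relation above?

(Publisher=N81, Author=798): rows 1, 6, 10 → {Year,ISBN} = (784, 8), (784, 8), (784, 8) ✓
(Publisher=N47, Author=798): rows 2, 4, 9, 11, 13 → {Year,ISBN} = (791, 4), (791, 4), (791, 4), (791, 4), (791, 4) ✓
(Publisher=N60, Author=797): rows 3, 5, 7, 8, 12, 14 → {Year,ISBN} = (785, 0), (785, 0), (785, 0), (785, 0), (785, 0), (785, 0) ✓
Every {Publisher, Author} value is associated with a single {Year, ISBN} value, so {Publisher, Author} -> {Year, ISBN} holds.

Yes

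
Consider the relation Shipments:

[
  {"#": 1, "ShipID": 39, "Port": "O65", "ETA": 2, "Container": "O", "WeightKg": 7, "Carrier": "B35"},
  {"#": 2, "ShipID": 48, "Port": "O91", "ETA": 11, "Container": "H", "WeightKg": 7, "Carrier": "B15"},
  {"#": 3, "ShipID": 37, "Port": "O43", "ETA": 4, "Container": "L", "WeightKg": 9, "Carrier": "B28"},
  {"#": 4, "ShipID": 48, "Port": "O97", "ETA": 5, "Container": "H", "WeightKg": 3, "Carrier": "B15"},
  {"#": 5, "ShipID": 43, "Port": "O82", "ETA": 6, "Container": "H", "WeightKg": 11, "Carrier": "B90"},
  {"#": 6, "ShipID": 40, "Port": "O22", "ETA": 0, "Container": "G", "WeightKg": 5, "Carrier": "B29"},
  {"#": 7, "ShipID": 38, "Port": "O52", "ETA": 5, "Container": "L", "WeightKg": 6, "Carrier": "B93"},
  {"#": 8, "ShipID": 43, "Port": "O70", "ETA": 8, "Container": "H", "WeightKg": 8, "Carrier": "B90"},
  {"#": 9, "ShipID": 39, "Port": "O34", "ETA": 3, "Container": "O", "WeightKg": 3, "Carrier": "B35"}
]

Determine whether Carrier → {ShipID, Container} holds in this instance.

Yes

Carrier=B35: rows 1, 9 → {ShipID,Container} = (39, O), (39, O) ✓
Carrier=B15: rows 2, 4 → {ShipID,Container} = (48, H), (48, H) ✓
Carrier=B28: row 3 → {ShipID,Container} = (37, L) ✓
Carrier=B90: rows 5, 8 → {ShipID,Container} = (43, H), (43, H) ✓
Carrier=B29: row 6 → {ShipID,Container} = (40, G) ✓
Carrier=B93: row 7 → {ShipID,Container} = (38, L) ✓
Every Carrier value is associated with a single {ShipID, Container} value, so Carrier → {ShipID, Container} holds.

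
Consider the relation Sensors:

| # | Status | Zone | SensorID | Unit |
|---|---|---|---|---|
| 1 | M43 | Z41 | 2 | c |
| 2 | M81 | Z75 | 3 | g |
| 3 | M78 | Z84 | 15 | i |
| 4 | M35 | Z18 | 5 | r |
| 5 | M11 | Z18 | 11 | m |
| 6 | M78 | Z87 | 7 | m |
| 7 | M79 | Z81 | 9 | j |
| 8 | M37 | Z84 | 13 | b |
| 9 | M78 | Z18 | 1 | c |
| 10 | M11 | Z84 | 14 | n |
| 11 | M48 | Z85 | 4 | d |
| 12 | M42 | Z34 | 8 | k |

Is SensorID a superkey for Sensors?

Yes

All 12 rows have distinct SensorID values, so SensorID → (all attributes) holds and SensorID is a superkey.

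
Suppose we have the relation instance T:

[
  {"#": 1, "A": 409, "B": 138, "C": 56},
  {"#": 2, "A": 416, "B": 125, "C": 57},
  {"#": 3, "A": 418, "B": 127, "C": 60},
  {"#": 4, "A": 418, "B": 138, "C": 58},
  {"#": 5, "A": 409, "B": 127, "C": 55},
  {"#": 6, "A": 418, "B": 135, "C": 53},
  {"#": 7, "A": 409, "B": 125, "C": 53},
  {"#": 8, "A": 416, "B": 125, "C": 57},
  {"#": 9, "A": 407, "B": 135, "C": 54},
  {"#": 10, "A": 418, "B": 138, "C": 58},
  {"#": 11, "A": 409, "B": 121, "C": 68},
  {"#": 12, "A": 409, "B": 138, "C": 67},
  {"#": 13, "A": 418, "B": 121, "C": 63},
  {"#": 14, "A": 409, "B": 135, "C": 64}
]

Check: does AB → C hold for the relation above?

(A=409, B=138): rows 1, 12 → C takes values {56, 67} — violation
(A=416, B=125): rows 2, 8 → C = 57, 57 ✓
(A=418, B=127): row 3 → C = 60 ✓
(A=418, B=138): rows 4, 10 → C = 58, 58 ✓
(A=409, B=127): row 5 → C = 55 ✓
(A=418, B=135): row 6 → C = 53 ✓
(A=409, B=125): row 7 → C = 53 ✓
(A=407, B=135): row 9 → C = 54 ✓
(A=409, B=121): row 11 → C = 68 ✓
(A=418, B=121): row 13 → C = 63 ✓
(A=409, B=135): row 14 → C = 64 ✓
Two rows agree on AB but differ on C, so AB → C does not hold.

No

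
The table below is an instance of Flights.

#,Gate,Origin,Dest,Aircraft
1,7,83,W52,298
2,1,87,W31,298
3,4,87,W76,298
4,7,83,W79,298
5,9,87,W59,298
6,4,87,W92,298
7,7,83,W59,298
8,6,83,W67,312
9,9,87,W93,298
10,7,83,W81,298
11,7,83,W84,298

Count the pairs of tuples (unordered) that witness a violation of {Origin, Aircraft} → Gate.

8

(Origin=83, Aircraft=298): all 5 rows agree on Gate — 0 pairs.
(Origin=87, Aircraft=298): violating pairs (2,3), (2,5), (2,6), (2,9), (3,5), (3,9), (5,6), (6,9) — 8 pairs.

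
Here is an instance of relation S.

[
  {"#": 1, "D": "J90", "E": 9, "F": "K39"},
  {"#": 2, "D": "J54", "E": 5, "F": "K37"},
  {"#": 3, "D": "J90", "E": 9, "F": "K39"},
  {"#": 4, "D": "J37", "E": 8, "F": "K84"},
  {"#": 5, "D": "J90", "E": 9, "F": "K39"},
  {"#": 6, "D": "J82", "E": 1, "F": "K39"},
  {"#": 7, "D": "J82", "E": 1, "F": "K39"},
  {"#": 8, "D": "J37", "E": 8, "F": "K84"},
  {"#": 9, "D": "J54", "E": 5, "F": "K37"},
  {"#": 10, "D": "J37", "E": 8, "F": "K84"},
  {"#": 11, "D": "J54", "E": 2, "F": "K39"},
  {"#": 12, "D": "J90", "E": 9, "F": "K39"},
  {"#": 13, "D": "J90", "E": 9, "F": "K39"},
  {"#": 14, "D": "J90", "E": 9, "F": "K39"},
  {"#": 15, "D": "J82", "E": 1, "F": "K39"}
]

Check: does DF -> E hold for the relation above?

(D=J90, F=K39): rows 1, 3, 5, 12, 13, 14 → E = 9, 9, 9, 9, 9, 9 ✓
(D=J54, F=K37): rows 2, 9 → E = 5, 5 ✓
(D=J37, F=K84): rows 4, 8, 10 → E = 8, 8, 8 ✓
(D=J82, F=K39): rows 6, 7, 15 → E = 1, 1, 1 ✓
(D=J54, F=K39): row 11 → E = 2 ✓
Every DF value is associated with a single E value, so DF -> E holds.

Yes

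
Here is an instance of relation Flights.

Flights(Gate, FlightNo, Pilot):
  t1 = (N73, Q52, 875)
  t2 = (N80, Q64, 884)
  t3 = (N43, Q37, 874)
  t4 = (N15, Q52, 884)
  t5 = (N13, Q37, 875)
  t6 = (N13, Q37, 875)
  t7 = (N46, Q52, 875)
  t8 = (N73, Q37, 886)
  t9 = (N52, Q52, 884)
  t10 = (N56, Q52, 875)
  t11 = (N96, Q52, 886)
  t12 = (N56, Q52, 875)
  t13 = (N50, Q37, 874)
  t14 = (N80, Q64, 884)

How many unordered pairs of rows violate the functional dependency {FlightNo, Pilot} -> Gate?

(FlightNo=Q52, Pilot=875): violating pairs (1,7), (1,10), (1,12), (7,10), (7,12) — 5 pairs.
(FlightNo=Q64, Pilot=884): all 2 rows agree on Gate — 0 pairs.
(FlightNo=Q37, Pilot=874): violating pairs (3,13) — 1 pair.
(FlightNo=Q52, Pilot=884): violating pairs (4,9) — 1 pair.
(FlightNo=Q37, Pilot=875): all 2 rows agree on Gate — 0 pairs.

7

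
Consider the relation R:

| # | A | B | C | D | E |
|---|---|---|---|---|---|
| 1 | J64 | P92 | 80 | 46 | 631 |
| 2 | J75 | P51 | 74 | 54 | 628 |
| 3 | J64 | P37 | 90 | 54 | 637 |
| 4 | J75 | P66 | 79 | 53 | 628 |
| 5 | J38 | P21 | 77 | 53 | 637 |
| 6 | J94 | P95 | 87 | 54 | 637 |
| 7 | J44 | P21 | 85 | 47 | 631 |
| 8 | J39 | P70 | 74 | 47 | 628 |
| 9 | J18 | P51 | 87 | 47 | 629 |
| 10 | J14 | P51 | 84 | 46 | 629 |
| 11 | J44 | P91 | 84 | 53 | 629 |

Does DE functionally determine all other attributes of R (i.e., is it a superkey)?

No

Rows 3 and 6 have the same DE value (D=54, E=637) but are distinct tuples, so DE does not determine every attribute — not a superkey.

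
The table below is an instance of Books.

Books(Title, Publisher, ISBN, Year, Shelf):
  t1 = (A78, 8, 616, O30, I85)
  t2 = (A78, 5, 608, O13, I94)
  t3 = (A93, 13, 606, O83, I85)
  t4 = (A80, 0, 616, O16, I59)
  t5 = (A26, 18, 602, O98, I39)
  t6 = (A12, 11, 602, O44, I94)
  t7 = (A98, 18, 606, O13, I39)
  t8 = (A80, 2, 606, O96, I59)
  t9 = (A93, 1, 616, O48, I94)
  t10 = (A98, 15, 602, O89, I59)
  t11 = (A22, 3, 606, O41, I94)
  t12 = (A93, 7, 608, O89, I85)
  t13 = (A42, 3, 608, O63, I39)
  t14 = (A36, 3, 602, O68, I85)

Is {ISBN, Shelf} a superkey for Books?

Yes

All 14 rows have distinct {ISBN, Shelf} values, so {ISBN, Shelf} → (all attributes) holds and {ISBN, Shelf} is a superkey.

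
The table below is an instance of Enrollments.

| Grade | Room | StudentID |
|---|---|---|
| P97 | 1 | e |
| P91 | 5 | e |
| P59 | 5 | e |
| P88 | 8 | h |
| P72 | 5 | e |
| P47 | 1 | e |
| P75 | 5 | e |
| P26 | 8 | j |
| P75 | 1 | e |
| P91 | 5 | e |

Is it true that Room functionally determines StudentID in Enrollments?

No

Room=1: 3 rows → StudentID = e, e, e ✓
Room=5: 5 rows → StudentID = e, e, e, e, e ✓
Room=8: 2 rows → StudentID takes values {h, j} — violation
Two rows agree on Room but differ on StudentID, so Room → StudentID does not hold.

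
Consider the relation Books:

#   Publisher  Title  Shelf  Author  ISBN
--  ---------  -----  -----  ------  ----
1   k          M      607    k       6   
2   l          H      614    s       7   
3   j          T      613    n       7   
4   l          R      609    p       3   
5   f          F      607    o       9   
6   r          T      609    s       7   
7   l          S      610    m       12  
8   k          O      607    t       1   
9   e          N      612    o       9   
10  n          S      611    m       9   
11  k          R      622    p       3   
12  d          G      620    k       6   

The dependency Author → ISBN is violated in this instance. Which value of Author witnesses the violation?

m

Author=k: rows 1, 12 → ISBN = 6, 6 ✓
Author=s: rows 2, 6 → ISBN = 7, 7 ✓
Author=n: row 3 → ISBN = 7 ✓
Author=p: rows 4, 11 → ISBN = 3, 3 ✓
Author=o: rows 5, 9 → ISBN = 9, 9 ✓
Author=m: rows 7, 10 → ISBN takes values {12, 9} — violation
Author=t: row 8 → ISBN = 1 ✓
The only Author value with inconsistent ISBN is Author=m.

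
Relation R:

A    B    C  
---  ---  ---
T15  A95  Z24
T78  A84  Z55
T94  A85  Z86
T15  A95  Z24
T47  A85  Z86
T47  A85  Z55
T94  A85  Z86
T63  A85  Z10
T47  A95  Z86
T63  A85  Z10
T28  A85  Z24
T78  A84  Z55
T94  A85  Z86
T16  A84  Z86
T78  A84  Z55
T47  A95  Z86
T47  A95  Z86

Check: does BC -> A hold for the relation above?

(B=A95, C=Z24): 2 rows → A = T15, T15 ✓
(B=A84, C=Z55): 3 rows → A = T78, T78, T78 ✓
(B=A85, C=Z86): 4 rows → A takes values {T94, T47} — violation
(B=A85, C=Z55): 1 row → A = T47 ✓
(B=A85, C=Z10): 2 rows → A = T63, T63 ✓
(B=A95, C=Z86): 3 rows → A = T47, T47, T47 ✓
(B=A85, C=Z24): 1 row → A = T28 ✓
(B=A84, C=Z86): 1 row → A = T16 ✓
Two rows agree on BC but differ on A, so BC -> A does not hold.

No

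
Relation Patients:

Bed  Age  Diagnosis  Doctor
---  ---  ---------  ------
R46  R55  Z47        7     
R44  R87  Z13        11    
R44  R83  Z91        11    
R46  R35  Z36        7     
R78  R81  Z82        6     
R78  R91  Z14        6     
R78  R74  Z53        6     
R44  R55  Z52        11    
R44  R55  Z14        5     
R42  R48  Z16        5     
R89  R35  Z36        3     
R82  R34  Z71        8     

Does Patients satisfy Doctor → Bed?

No

Doctor=7: 2 rows → Bed = R46, R46 ✓
Doctor=11: 3 rows → Bed = R44, R44, R44 ✓
Doctor=6: 3 rows → Bed = R78, R78, R78 ✓
Doctor=5: 2 rows → Bed takes values {R44, R42} — violation
Doctor=3: 1 row → Bed = R89 ✓
Doctor=8: 1 row → Bed = R82 ✓
Two rows agree on Doctor but differ on Bed, so Doctor → Bed does not hold.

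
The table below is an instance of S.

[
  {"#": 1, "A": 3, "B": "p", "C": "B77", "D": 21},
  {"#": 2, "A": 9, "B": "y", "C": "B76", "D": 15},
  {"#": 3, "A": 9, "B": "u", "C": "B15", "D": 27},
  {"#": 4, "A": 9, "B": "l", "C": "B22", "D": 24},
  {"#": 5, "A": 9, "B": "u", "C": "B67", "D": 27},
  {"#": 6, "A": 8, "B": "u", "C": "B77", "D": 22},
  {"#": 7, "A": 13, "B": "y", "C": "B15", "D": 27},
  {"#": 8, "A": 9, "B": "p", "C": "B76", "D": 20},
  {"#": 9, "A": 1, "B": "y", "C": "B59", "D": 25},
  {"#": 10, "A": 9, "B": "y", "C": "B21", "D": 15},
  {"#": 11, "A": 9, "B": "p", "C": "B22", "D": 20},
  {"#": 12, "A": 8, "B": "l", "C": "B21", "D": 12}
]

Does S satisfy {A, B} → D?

Yes

(A=3, B=p): row 1 → D = 21 ✓
(A=9, B=y): rows 2, 10 → D = 15, 15 ✓
(A=9, B=u): rows 3, 5 → D = 27, 27 ✓
(A=9, B=l): row 4 → D = 24 ✓
(A=8, B=u): row 6 → D = 22 ✓
(A=13, B=y): row 7 → D = 27 ✓
(A=9, B=p): rows 8, 11 → D = 20, 20 ✓
(A=1, B=y): row 9 → D = 25 ✓
(A=8, B=l): row 12 → D = 12 ✓
Every {A, B} value is associated with a single D value, so {A, B} → D holds.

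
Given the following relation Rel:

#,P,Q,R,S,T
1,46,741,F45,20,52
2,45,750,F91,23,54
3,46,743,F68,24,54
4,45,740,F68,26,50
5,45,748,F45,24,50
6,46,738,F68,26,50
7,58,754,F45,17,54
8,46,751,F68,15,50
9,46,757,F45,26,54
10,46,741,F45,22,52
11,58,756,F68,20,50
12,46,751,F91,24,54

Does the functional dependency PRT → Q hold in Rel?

No

(P=46, R=F45, T=52): rows 1, 10 → Q = 741, 741 ✓
(P=45, R=F91, T=54): row 2 → Q = 750 ✓
(P=46, R=F68, T=54): row 3 → Q = 743 ✓
(P=45, R=F68, T=50): row 4 → Q = 740 ✓
(P=45, R=F45, T=50): row 5 → Q = 748 ✓
(P=46, R=F68, T=50): rows 6, 8 → Q takes values {738, 751} — violation
(P=58, R=F45, T=54): row 7 → Q = 754 ✓
(P=46, R=F45, T=54): row 9 → Q = 757 ✓
(P=58, R=F68, T=50): row 11 → Q = 756 ✓
(P=46, R=F91, T=54): row 12 → Q = 751 ✓
Two rows agree on PRT but differ on Q, so PRT → Q does not hold.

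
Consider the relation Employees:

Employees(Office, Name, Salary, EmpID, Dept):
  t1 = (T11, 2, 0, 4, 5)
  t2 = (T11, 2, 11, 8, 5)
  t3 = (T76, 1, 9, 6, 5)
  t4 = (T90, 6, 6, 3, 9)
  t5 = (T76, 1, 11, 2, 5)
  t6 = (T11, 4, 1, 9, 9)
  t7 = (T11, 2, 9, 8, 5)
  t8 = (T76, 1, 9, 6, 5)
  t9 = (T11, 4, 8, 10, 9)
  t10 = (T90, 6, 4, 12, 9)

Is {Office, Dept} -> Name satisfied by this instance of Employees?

(Office=T11, Dept=5): rows 1, 2, 7 → Name = 2, 2, 2 ✓
(Office=T76, Dept=5): rows 3, 5, 8 → Name = 1, 1, 1 ✓
(Office=T90, Dept=9): rows 4, 10 → Name = 6, 6 ✓
(Office=T11, Dept=9): rows 6, 9 → Name = 4, 4 ✓
Every {Office, Dept} value is associated with a single Name value, so {Office, Dept} -> Name holds.

Yes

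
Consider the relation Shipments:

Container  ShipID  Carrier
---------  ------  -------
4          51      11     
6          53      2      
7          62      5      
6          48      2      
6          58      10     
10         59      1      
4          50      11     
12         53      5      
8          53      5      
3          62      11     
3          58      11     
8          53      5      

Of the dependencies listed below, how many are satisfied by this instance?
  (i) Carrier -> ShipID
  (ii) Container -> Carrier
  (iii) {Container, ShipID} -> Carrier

1

(i) Carrier -> ShipID: Carrier=11: 4 rows → ShipID takes values {51, 50, 62, 58} — violation; Carrier=2: 2 rows → ShipID takes values {53, 48} — violation; Carrier=5: 4 rows → ShipID takes values {62, 53} — violation — fails.
(ii) Container -> Carrier: Container=6: 3 rows → Carrier takes values {2, 10} — violation — fails.
(iii) {Container, ShipID} -> Carrier: every LHS value maps to a single RHS value — holds.
1 of the 3 dependencies holds.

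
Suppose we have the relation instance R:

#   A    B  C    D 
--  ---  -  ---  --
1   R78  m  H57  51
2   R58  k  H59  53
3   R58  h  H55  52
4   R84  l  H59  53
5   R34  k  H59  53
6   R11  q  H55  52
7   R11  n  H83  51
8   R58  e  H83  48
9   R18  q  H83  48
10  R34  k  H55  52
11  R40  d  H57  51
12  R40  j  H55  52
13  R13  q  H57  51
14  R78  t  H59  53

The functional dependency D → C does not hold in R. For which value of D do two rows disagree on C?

D=51: rows 1, 7, 11, 13 → C takes values {H57, H83} — violation
D=53: rows 2, 4, 5, 14 → C = H59, H59, H59, H59 ✓
D=52: rows 3, 6, 10, 12 → C = H55, H55, H55, H55 ✓
D=48: rows 8, 9 → C = H83, H83 ✓
The only D value with inconsistent C is D=51.

51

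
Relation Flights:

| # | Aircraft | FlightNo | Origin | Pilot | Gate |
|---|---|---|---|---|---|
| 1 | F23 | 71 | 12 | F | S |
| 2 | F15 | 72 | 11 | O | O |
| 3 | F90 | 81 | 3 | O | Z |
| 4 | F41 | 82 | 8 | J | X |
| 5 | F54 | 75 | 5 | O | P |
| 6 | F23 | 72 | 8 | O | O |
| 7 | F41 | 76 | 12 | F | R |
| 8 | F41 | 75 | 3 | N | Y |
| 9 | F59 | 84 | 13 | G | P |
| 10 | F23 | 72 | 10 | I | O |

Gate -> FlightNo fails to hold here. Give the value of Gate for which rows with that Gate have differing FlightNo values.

Gate=S: row 1 → FlightNo = 71 ✓
Gate=O: rows 2, 6, 10 → FlightNo = 72, 72, 72 ✓
Gate=Z: row 3 → FlightNo = 81 ✓
Gate=X: row 4 → FlightNo = 82 ✓
Gate=P: rows 5, 9 → FlightNo takes values {75, 84} — violation
Gate=R: row 7 → FlightNo = 76 ✓
Gate=Y: row 8 → FlightNo = 75 ✓
The only Gate value with inconsistent FlightNo is Gate=P.

P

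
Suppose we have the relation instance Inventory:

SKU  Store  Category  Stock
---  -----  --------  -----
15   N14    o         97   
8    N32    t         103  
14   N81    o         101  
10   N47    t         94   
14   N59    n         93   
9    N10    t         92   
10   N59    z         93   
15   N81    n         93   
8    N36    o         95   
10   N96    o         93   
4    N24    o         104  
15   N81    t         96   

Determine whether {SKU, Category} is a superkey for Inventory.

All 12 rows have distinct {SKU, Category} values, so {SKU, Category} → (all attributes) holds and {SKU, Category} is a superkey.

Yes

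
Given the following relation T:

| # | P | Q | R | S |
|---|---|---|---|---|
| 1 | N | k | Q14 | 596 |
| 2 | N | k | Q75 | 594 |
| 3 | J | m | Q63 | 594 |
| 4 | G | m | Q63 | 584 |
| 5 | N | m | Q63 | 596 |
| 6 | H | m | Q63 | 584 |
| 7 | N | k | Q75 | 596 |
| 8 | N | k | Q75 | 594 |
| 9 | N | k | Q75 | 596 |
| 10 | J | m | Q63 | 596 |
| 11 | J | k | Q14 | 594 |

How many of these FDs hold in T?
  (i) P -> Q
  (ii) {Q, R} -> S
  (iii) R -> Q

1

(i) P -> Q: P=N: rows 1, 2, 5, 7, 8, 9 → Q takes values {k, m} — violation; P=J: rows 3, 10, 11 → Q takes values {m, k} — violation — fails.
(ii) {Q, R} -> S: (Q=k, R=Q14): rows 1, 11 → S takes values {596, 594} — violation; (Q=k, R=Q75): rows 2, 7, 8, 9 → S takes values {594, 596} — violation; (Q=m, R=Q63): rows 3, 4, 5, 6, 10 → S takes values {594, 584, 596} — violation — fails.
(iii) R -> Q: every LHS value maps to a single RHS value — holds.
1 of the 3 dependencies holds.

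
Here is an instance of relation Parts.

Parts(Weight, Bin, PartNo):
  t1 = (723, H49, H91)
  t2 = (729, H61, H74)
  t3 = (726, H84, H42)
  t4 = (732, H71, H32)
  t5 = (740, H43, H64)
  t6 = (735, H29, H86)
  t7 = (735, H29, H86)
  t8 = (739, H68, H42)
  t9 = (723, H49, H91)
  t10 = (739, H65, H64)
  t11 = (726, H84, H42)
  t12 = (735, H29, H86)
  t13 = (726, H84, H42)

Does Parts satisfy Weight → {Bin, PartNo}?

No

Weight=723: rows 1, 9 → {Bin,PartNo} = (H49, H91), (H49, H91) ✓
Weight=729: row 2 → {Bin,PartNo} = (H61, H74) ✓
Weight=726: rows 3, 11, 13 → {Bin,PartNo} = (H84, H42), (H84, H42), (H84, H42) ✓
Weight=732: row 4 → {Bin,PartNo} = (H71, H32) ✓
Weight=740: row 5 → {Bin,PartNo} = (H43, H64) ✓
Weight=735: rows 6, 7, 12 → {Bin,PartNo} = (H29, H86), (H29, H86), (H29, H86) ✓
Weight=739: rows 8, 10 → {Bin,PartNo} takes values {(H68, H42), (H65, H64)} — violation
Two rows agree on Weight but differ on {Bin, PartNo}, so Weight → {Bin, PartNo} does not hold.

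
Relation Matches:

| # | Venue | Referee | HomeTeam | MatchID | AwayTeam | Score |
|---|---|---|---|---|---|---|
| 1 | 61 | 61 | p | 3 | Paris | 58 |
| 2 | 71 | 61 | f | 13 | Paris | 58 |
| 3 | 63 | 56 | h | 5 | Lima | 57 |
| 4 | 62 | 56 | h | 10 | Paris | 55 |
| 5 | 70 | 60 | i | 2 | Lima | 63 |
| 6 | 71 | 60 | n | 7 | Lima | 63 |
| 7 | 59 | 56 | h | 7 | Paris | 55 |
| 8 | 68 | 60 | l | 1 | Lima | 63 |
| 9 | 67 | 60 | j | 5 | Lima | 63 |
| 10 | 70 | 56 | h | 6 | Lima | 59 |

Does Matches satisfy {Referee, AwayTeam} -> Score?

(Referee=61, AwayTeam=Paris): rows 1, 2 → Score = 58, 58 ✓
(Referee=56, AwayTeam=Lima): rows 3, 10 → Score takes values {57, 59} — violation
(Referee=56, AwayTeam=Paris): rows 4, 7 → Score = 55, 55 ✓
(Referee=60, AwayTeam=Lima): rows 5, 6, 8, 9 → Score = 63, 63, 63, 63 ✓
Two rows agree on {Referee, AwayTeam} but differ on Score, so {Referee, AwayTeam} -> Score does not hold.

No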